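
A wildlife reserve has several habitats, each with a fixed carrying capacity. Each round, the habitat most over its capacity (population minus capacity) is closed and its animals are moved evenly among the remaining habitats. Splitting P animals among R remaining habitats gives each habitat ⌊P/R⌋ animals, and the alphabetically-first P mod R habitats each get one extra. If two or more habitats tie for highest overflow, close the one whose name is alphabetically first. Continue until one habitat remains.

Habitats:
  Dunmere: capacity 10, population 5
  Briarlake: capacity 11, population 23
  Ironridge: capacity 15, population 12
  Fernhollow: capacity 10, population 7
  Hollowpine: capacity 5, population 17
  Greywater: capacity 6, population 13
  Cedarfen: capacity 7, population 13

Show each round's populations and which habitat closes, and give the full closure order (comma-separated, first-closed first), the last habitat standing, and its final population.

Closure order: Briarlake, Hollowpine, Cedarfen, Greywater, Fernhollow, Dunmere
Last habitat: Ironridge with 90 animals

Round 1: Briarlake=23 Cedarfen=13 Dunmere=5 Fernhollow=7 Greywater=13 Hollowpine=17 Ironridge=12 → close Briarlake (overflow 12)
  23÷6 = 3 each, +1 to first 5
Round 2: Cedarfen=17 Dunmere=9 Fernhollow=11 Greywater=17 Hollowpine=21 Ironridge=15 → close Hollowpine (overflow 16)
  21÷5 = 4 each, +1 to first 1
Round 3: Cedarfen=22 Dunmere=13 Fernhollow=15 Greywater=21 Ironridge=19 → close Cedarfen (overflow 15)
  22÷4 = 5 each, +1 to first 2
Round 4: Dunmere=19 Fernhollow=21 Greywater=26 Ironridge=24 → close Greywater (overflow 20)
  26÷3 = 8 each, +1 to first 2
Round 5: Dunmere=28 Fernhollow=30 Ironridge=32 → close Fernhollow (overflow 20)
  30÷2 = 15 each, +1 to first 0
Round 6: Dunmere=43 Ironridge=47 → close Dunmere (overflow 33)
  43÷1 = 43 each, +1 to first 0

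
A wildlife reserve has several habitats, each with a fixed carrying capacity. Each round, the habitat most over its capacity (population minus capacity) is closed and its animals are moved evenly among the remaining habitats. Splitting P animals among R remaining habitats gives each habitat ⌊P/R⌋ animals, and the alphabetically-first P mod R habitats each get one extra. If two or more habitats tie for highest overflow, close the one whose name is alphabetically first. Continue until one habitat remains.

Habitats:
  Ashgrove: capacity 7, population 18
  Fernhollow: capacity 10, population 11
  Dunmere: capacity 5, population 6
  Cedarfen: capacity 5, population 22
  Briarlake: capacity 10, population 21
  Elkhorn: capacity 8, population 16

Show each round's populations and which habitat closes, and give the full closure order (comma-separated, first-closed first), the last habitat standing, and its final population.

Round 1: Ashgrove=18 Briarlake=21 Cedarfen=22 Dunmere=6 Elkhorn=16 Fernhollow=11 → close Cedarfen (overflow 17)
  22÷5 = 4 each, +1 to first 2
Round 2: Ashgrove=23 Briarlake=26 Dunmere=10 Elkhorn=20 Fernhollow=15 → close Ashgrove (overflow 16)
  23÷4 = 5 each, +1 to first 3
Round 3: Briarlake=32 Dunmere=16 Elkhorn=26 Fernhollow=20 → close Briarlake (overflow 22)
  32÷3 = 10 each, +1 to first 2
Round 4: Dunmere=27 Elkhorn=37 Fernhollow=30 → close Elkhorn (overflow 29)
  37÷2 = 18 each, +1 to first 1
Round 5: Dunmere=46 Fernhollow=48 → close Dunmere (overflow 41)
  46÷1 = 46 each, +1 to first 0

Closure order: Cedarfen, Ashgrove, Briarlake, Elkhorn, Dunmere
Last habitat: Fernhollow with 94 animals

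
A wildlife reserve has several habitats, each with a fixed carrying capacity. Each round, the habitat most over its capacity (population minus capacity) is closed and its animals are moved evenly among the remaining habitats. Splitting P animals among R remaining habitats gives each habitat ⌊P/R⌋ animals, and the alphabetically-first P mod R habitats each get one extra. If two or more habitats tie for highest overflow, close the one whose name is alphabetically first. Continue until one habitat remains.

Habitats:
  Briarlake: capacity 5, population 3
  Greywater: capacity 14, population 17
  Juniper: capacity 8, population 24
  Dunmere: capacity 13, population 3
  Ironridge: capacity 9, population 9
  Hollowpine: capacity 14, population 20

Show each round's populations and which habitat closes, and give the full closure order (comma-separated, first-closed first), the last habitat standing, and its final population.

Closure order: Juniper, Hollowpine, Greywater, Briarlake, Ironridge
Last habitat: Dunmere with 76 animals

Round 1: Briarlake=3 Dunmere=3 Greywater=17 Hollowpine=20 Ironridge=9 Juniper=24 → close Juniper (overflow 16)
  24÷5 = 4 each, +1 to first 4
Round 2: Briarlake=8 Dunmere=8 Greywater=22 Hollowpine=25 Ironridge=13 → close Hollowpine (overflow 11)
  25÷4 = 6 each, +1 to first 1
Round 3: Briarlake=15 Dunmere=14 Greywater=28 Ironridge=19 → close Greywater (overflow 14)
  28÷3 = 9 each, +1 to first 1
Round 4: Briarlake=25 Dunmere=23 Ironridge=28 → close Briarlake (overflow 20)
  25÷2 = 12 each, +1 to first 1
Round 5: Dunmere=36 Ironridge=40 → close Ironridge (overflow 31)
  40÷1 = 40 each, +1 to first 0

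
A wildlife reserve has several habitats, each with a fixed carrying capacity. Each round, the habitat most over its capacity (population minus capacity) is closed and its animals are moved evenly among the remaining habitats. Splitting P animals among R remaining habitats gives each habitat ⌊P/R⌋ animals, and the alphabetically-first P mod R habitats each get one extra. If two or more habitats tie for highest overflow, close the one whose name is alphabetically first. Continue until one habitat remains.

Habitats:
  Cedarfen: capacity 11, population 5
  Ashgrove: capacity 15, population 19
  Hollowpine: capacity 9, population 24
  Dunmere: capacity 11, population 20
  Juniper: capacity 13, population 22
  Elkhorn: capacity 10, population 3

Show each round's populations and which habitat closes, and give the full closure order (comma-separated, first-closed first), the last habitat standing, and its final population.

Closure order: Hollowpine, Dunmere, Juniper, Ashgrove, Cedarfen
Last habitat: Elkhorn with 93 animals

Round 1: Ashgrove=19 Cedarfen=5 Dunmere=20 Elkhorn=3 Hollowpine=24 Juniper=22 → close Hollowpine (overflow 15)
  24÷5 = 4 each, +1 to first 4
Round 2: Ashgrove=24 Cedarfen=10 Dunmere=25 Elkhorn=8 Juniper=26 → close Dunmere (overflow 14)
  25÷4 = 6 each, +1 to first 1
Round 3: Ashgrove=31 Cedarfen=16 Elkhorn=14 Juniper=32 → close Juniper (overflow 19)
  32÷3 = 10 each, +1 to first 2
Round 4: Ashgrove=42 Cedarfen=27 Elkhorn=24 → close Ashgrove (overflow 27)
  42÷2 = 21 each, +1 to first 0
Round 5: Cedarfen=48 Elkhorn=45 → close Cedarfen (overflow 37)
  48÷1 = 48 each, +1 to first 0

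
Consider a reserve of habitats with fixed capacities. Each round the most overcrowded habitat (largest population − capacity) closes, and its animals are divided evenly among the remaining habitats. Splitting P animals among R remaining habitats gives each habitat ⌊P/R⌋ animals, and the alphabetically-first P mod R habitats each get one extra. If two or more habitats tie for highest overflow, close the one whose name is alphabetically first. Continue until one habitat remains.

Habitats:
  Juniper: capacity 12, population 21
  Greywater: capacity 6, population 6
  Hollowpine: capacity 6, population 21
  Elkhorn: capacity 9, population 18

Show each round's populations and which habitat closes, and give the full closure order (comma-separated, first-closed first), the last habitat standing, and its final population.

Round 1: Elkhorn=18 Greywater=6 Hollowpine=21 Juniper=21 → close Hollowpine (overflow 15)
  21÷3 = 7 each, +1 to first 0
Round 2: Elkhorn=25 Greywater=13 Juniper=28 → close Elkhorn (overflow 16)
  25÷2 = 12 each, +1 to first 1
Round 3: Greywater=26 Juniper=40 → close Juniper (overflow 28)
  40÷1 = 40 each, +1 to first 0

Closure order: Hollowpine, Elkhorn, Juniper
Last habitat: Greywater with 66 animals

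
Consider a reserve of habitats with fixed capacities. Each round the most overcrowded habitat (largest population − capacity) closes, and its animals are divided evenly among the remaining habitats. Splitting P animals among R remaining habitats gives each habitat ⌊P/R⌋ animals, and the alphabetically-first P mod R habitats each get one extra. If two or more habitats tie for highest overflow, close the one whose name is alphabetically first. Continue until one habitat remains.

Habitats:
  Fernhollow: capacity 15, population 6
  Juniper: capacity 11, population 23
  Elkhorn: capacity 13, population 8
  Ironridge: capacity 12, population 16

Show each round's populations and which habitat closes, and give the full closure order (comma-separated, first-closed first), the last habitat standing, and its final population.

Closure order: Juniper, Ironridge, Elkhorn
Last habitat: Fernhollow with 53 animals

Round 1: Elkhorn=8 Fernhollow=6 Ironridge=16 Juniper=23 → close Juniper (overflow 12)
  23÷3 = 7 each, +1 to first 2
Round 2: Elkhorn=16 Fernhollow=14 Ironridge=23 → close Ironridge (overflow 11)
  23÷2 = 11 each, +1 to first 1
Round 3: Elkhorn=28 Fernhollow=25 → close Elkhorn (overflow 15)
  28÷1 = 28 each, +1 to first 0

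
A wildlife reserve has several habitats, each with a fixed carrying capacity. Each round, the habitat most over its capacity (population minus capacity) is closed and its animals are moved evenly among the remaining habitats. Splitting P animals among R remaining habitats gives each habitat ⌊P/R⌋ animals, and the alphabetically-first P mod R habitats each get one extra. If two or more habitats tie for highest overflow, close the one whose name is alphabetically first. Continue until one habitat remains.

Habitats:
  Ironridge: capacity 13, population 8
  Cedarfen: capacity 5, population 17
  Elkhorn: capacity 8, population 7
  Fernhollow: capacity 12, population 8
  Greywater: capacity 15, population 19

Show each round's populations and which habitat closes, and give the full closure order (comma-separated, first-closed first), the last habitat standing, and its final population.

Closure order: Cedarfen, Greywater, Elkhorn, Fernhollow
Last habitat: Ironridge with 59 animals

Round 1: Cedarfen=17 Elkhorn=7 Fernhollow=8 Greywater=19 Ironridge=8 → close Cedarfen (overflow 12)
  17÷4 = 4 each, +1 to first 1
Round 2: Elkhorn=12 Fernhollow=12 Greywater=23 Ironridge=12 → close Greywater (overflow 8)
  23÷3 = 7 each, +1 to first 2
Round 3: Elkhorn=20 Fernhollow=20 Ironridge=19 → close Elkhorn (overflow 12)
  20÷2 = 10 each, +1 to first 0
Round 4: Fernhollow=30 Ironridge=29 → close Fernhollow (overflow 18)
  30÷1 = 30 each, +1 to first 0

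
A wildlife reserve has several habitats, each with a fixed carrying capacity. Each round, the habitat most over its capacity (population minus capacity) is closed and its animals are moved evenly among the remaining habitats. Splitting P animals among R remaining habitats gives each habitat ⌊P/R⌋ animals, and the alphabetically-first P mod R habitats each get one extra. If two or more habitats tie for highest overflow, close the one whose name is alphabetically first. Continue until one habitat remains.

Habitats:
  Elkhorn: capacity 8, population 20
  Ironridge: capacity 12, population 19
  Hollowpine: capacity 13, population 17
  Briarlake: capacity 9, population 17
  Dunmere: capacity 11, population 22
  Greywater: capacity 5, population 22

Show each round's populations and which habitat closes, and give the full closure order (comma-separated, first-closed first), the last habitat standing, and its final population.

Round 1: Briarlake=17 Dunmere=22 Elkhorn=20 Greywater=22 Hollowpine=17 Ironridge=19 → close Greywater (overflow 17)
  22÷5 = 4 each, +1 to first 2
Round 2: Briarlake=22 Dunmere=27 Elkhorn=24 Hollowpine=21 Ironridge=23 → close Dunmere (overflow 16)
  27÷4 = 6 each, +1 to first 3
Round 3: Briarlake=29 Elkhorn=31 Hollowpine=28 Ironridge=29 → close Elkhorn (overflow 23)
  31÷3 = 10 each, +1 to first 1
Round 4: Briarlake=40 Hollowpine=38 Ironridge=39 → close Briarlake (overflow 31)
  40÷2 = 20 each, +1 to first 0
Round 5: Hollowpine=58 Ironridge=59 → close Ironridge (overflow 47)
  59÷1 = 59 each, +1 to first 0

Closure order: Greywater, Dunmere, Elkhorn, Briarlake, Ironridge
Last habitat: Hollowpine with 117 animals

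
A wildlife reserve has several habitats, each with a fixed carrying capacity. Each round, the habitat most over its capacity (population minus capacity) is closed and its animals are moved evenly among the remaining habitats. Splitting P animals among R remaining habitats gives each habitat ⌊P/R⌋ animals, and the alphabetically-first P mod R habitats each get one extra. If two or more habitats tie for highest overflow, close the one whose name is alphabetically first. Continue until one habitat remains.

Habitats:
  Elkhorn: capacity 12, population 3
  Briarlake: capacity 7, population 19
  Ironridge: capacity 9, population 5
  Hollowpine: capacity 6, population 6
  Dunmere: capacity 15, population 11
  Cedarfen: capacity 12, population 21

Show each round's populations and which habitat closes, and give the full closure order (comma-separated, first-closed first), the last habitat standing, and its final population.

Round 1: Briarlake=19 Cedarfen=21 Dunmere=11 Elkhorn=3 Hollowpine=6 Ironridge=5 → close Briarlake (overflow 12)
  19÷5 = 3 each, +1 to first 4
Round 2: Cedarfen=25 Dunmere=15 Elkhorn=7 Hollowpine=10 Ironridge=8 → close Cedarfen (overflow 13)
  25÷4 = 6 each, +1 to first 1
Round 3: Dunmere=22 Elkhorn=13 Hollowpine=16 Ironridge=14 → close Hollowpine (overflow 10)
  16÷3 = 5 each, +1 to first 1
Round 4: Dunmere=28 Elkhorn=18 Ironridge=19 → close Dunmere (overflow 13)
  28÷2 = 14 each, +1 to first 0
Round 5: Elkhorn=32 Ironridge=33 → close Ironridge (overflow 24)
  33÷1 = 33 each, +1 to first 0

Closure order: Briarlake, Cedarfen, Hollowpine, Dunmere, Ironridge
Last habitat: Elkhorn with 65 animals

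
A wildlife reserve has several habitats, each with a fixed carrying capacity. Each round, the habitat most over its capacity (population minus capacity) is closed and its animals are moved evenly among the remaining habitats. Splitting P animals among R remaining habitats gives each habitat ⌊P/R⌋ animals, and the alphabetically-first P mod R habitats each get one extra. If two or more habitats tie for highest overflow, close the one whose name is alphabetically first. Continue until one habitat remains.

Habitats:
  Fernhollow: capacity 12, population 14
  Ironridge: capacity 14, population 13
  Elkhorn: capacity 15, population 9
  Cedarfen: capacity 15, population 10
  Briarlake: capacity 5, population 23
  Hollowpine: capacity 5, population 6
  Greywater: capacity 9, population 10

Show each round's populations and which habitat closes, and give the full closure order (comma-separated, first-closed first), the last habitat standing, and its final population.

Closure order: Briarlake, Fernhollow, Greywater, Hollowpine, Cedarfen, Elkhorn
Last habitat: Ironridge with 85 animals

Round 1: Briarlake=23 Cedarfen=10 Elkhorn=9 Fernhollow=14 Greywater=10 Hollowpine=6 Ironridge=13 → close Briarlake (overflow 18)
  23÷6 = 3 each, +1 to first 5
Round 2: Cedarfen=14 Elkhorn=13 Fernhollow=18 Greywater=14 Hollowpine=10 Ironridge=16 → close Fernhollow (overflow 6)
  18÷5 = 3 each, +1 to first 3
Round 3: Cedarfen=18 Elkhorn=17 Greywater=18 Hollowpine=13 Ironridge=19 → close Greywater (overflow 9)
  18÷4 = 4 each, +1 to first 2
Round 4: Cedarfen=23 Elkhorn=22 Hollowpine=17 Ironridge=23 → close Hollowpine (overflow 12)
  17÷3 = 5 each, +1 to first 2
Round 5: Cedarfen=29 Elkhorn=28 Ironridge=28 → close Cedarfen (overflow 14)
  29÷2 = 14 each, +1 to first 1
Round 6: Elkhorn=43 Ironridge=42 → close Elkhorn (overflow 28)
  43÷1 = 43 each, +1 to first 0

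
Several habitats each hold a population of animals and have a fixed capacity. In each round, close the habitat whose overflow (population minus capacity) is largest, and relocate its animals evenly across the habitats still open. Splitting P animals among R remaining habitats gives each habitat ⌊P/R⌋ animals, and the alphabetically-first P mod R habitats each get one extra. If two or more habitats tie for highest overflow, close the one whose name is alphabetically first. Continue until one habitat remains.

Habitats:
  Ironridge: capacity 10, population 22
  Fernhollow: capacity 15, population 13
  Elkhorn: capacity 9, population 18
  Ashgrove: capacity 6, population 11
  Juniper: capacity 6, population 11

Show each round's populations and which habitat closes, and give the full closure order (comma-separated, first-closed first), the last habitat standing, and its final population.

Closure order: Ironridge, Elkhorn, Ashgrove, Juniper
Last habitat: Fernhollow with 75 animals

Round 1: Ashgrove=11 Elkhorn=18 Fernhollow=13 Ironridge=22 Juniper=11 → close Ironridge (overflow 12)
  22÷4 = 5 each, +1 to first 2
Round 2: Ashgrove=17 Elkhorn=24 Fernhollow=18 Juniper=16 → close Elkhorn (overflow 15)
  24÷3 = 8 each, +1 to first 0
Round 3: Ashgrove=25 Fernhollow=26 Juniper=24 → close Ashgrove (overflow 19)
  25÷2 = 12 each, +1 to first 1
Round 4: Fernhollow=39 Juniper=36 → close Juniper (overflow 30)
  36÷1 = 36 each, +1 to first 0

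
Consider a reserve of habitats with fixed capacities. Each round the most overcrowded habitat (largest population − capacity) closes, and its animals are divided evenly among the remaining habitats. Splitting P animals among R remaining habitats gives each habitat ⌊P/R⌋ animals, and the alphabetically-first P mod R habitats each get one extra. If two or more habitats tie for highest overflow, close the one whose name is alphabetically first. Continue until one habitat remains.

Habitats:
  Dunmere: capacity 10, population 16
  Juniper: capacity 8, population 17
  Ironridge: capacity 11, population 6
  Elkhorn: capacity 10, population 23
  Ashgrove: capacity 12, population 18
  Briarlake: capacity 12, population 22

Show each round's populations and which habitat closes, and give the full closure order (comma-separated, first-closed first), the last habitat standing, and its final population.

Closure order: Elkhorn, Briarlake, Juniper, Ashgrove, Dunmere
Last habitat: Ironridge with 102 animals

Round 1: Ashgrove=18 Briarlake=22 Dunmere=16 Elkhorn=23 Ironridge=6 Juniper=17 → close Elkhorn (overflow 13)
  23÷5 = 4 each, +1 to first 3
Round 2: Ashgrove=23 Briarlake=27 Dunmere=21 Ironridge=10 Juniper=21 → close Briarlake (overflow 15)
  27÷4 = 6 each, +1 to first 3
Round 3: Ashgrove=30 Dunmere=28 Ironridge=17 Juniper=27 → close Juniper (overflow 19)
  27÷3 = 9 each, +1 to first 0
Round 4: Ashgrove=39 Dunmere=37 Ironridge=26 → close Ashgrove (overflow 27)
  39÷2 = 19 each, +1 to first 1
Round 5: Dunmere=57 Ironridge=45 → close Dunmere (overflow 47)
  57÷1 = 57 each, +1 to first 0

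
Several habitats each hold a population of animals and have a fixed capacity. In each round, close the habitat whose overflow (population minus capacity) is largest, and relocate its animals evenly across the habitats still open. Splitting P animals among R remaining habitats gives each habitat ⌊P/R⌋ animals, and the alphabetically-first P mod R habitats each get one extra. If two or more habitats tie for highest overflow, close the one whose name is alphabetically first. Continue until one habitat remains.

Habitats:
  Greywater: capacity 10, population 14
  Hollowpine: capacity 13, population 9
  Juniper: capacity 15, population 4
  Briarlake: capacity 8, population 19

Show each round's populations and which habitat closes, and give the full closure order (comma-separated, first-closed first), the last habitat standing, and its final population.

Round 1: Briarlake=19 Greywater=14 Hollowpine=9 Juniper=4 → close Briarlake (overflow 11)
  19÷3 = 6 each, +1 to first 1
Round 2: Greywater=21 Hollowpine=15 Juniper=10 → close Greywater (overflow 11)
  21÷2 = 10 each, +1 to first 1
Round 3: Hollowpine=26 Juniper=20 → close Hollowpine (overflow 13)
  26÷1 = 26 each, +1 to first 0

Closure order: Briarlake, Greywater, Hollowpine
Last habitat: Juniper with 46 animals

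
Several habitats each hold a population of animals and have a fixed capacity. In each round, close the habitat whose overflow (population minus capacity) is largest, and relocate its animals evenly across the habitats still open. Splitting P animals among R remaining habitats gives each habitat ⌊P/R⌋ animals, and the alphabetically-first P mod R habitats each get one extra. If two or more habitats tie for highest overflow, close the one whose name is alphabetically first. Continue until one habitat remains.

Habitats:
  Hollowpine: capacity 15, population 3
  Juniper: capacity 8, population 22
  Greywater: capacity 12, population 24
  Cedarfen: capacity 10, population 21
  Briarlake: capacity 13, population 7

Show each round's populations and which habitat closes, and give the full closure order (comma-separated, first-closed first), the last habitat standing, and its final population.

Round 1: Briarlake=7 Cedarfen=21 Greywater=24 Hollowpine=3 Juniper=22 → close Juniper (overflow 14)
  22÷4 = 5 each, +1 to first 2
Round 2: Briarlake=13 Cedarfen=27 Greywater=29 Hollowpine=8 → close Cedarfen (overflow 17)
  27÷3 = 9 each, +1 to first 0
Round 3: Briarlake=22 Greywater=38 Hollowpine=17 → close Greywater (overflow 26)
  38÷2 = 19 each, +1 to first 0
Round 4: Briarlake=41 Hollowpine=36 → close Briarlake (overflow 28)
  41÷1 = 41 each, +1 to first 0

Closure order: Juniper, Cedarfen, Greywater, Briarlake
Last habitat: Hollowpine with 77 animals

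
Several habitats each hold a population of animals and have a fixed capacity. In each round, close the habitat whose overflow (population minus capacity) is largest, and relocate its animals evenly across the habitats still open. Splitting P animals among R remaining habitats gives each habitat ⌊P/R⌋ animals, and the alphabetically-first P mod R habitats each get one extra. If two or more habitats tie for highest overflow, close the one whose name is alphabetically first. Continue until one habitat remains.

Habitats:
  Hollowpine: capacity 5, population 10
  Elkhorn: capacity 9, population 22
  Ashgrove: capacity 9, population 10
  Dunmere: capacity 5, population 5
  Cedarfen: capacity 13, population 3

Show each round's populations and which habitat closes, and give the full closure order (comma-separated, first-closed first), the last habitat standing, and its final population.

Round 1: Ashgrove=10 Cedarfen=3 Dunmere=5 Elkhorn=22 Hollowpine=10 → close Elkhorn (overflow 13)
  22÷4 = 5 each, +1 to first 2
Round 2: Ashgrove=16 Cedarfen=9 Dunmere=10 Hollowpine=15 → close Hollowpine (overflow 10)
  15÷3 = 5 each, +1 to first 0
Round 3: Ashgrove=21 Cedarfen=14 Dunmere=15 → close Ashgrove (overflow 12)
  21÷2 = 10 each, +1 to first 1
Round 4: Cedarfen=25 Dunmere=25 → close Dunmere (overflow 20)
  25÷1 = 25 each, +1 to first 0

Closure order: Elkhorn, Hollowpine, Ashgrove, Dunmere
Last habitat: Cedarfen with 50 animals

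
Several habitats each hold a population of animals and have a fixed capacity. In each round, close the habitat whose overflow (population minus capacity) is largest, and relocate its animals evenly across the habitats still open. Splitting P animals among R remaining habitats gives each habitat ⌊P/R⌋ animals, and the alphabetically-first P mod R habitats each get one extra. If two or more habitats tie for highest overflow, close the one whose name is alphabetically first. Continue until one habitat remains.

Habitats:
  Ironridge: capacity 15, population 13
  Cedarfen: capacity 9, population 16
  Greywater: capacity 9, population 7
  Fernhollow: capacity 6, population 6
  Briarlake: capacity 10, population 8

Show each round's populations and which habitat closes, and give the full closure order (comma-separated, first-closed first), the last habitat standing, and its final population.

Closure order: Cedarfen, Fernhollow, Briarlake, Greywater
Last habitat: Ironridge with 50 animals

Round 1: Briarlake=8 Cedarfen=16 Fernhollow=6 Greywater=7 Ironridge=13 → close Cedarfen (overflow 7)
  16÷4 = 4 each, +1 to first 0
Round 2: Briarlake=12 Fernhollow=10 Greywater=11 Ironridge=17 → close Fernhollow (overflow 4)
  10÷3 = 3 each, +1 to first 1
Round 3: Briarlake=16 Greywater=14 Ironridge=20 → close Briarlake (overflow 6)
  16÷2 = 8 each, +1 to first 0
Round 4: Greywater=22 Ironridge=28 → close Greywater (overflow 13)
  22÷1 = 22 each, +1 to first 0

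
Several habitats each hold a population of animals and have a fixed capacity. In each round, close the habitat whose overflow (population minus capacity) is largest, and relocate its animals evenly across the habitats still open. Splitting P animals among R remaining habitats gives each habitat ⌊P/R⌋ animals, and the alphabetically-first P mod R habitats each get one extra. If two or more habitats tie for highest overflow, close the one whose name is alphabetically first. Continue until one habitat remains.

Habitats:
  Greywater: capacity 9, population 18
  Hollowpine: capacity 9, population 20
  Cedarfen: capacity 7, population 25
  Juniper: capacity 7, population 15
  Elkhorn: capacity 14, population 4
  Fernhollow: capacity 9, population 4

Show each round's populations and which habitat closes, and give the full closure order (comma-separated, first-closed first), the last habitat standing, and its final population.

Closure order: Cedarfen, Hollowpine, Greywater, Juniper, Fernhollow
Last habitat: Elkhorn with 86 animals

Round 1: Cedarfen=25 Elkhorn=4 Fernhollow=4 Greywater=18 Hollowpine=20 Juniper=15 → close Cedarfen (overflow 18)
  25÷5 = 5 each, +1 to first 0
Round 2: Elkhorn=9 Fernhollow=9 Greywater=23 Hollowpine=25 Juniper=20 → close Hollowpine (overflow 16)
  25÷4 = 6 each, +1 to first 1
Round 3: Elkhorn=16 Fernhollow=15 Greywater=29 Juniper=26 → close Greywater (overflow 20)
  29÷3 = 9 each, +1 to first 2
Round 4: Elkhorn=26 Fernhollow=25 Juniper=35 → close Juniper (overflow 28)
  35÷2 = 17 each, +1 to first 1
Round 5: Elkhorn=44 Fernhollow=42 → close Fernhollow (overflow 33)
  42÷1 = 42 each, +1 to first 0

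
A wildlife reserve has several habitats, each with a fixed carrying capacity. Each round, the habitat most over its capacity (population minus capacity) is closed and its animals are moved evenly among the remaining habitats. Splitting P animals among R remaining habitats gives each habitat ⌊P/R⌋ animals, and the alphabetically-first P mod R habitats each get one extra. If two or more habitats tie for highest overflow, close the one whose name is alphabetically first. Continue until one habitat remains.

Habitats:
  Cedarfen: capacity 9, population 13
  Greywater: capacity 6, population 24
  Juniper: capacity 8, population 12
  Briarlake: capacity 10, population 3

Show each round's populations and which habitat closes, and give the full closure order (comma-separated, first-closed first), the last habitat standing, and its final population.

Round 1: Briarlake=3 Cedarfen=13 Greywater=24 Juniper=12 → close Greywater (overflow 18)
  24÷3 = 8 each, +1 to first 0
Round 2: Briarlake=11 Cedarfen=21 Juniper=20 → close Cedarfen (overflow 12)
  21÷2 = 10 each, +1 to first 1
Round 3: Briarlake=22 Juniper=30 → close Juniper (overflow 22)
  30÷1 = 30 each, +1 to first 0

Closure order: Greywater, Cedarfen, Juniper
Last habitat: Briarlake with 52 animals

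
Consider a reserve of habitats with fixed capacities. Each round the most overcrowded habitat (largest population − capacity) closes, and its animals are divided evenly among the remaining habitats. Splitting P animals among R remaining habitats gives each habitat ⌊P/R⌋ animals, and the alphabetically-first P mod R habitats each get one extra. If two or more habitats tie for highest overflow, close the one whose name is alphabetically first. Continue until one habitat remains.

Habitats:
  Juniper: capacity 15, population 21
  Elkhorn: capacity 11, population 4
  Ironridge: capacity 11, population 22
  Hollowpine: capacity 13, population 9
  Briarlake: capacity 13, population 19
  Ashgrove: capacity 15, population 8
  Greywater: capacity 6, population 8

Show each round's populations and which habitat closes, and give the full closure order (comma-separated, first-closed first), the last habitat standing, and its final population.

Round 1: Ashgrove=8 Briarlake=19 Elkhorn=4 Greywater=8 Hollowpine=9 Ironridge=22 Juniper=21 → close Ironridge (overflow 11)
  22÷6 = 3 each, +1 to first 4
Round 2: Ashgrove=12 Briarlake=23 Elkhorn=8 Greywater=12 Hollowpine=12 Juniper=24 → close Briarlake (overflow 10)
  23÷5 = 4 each, +1 to first 3
Round 3: Ashgrove=17 Elkhorn=13 Greywater=17 Hollowpine=16 Juniper=28 → close Juniper (overflow 13)
  28÷4 = 7 each, +1 to first 0
Round 4: Ashgrove=24 Elkhorn=20 Greywater=24 Hollowpine=23 → close Greywater (overflow 18)
  24÷3 = 8 each, +1 to first 0
Round 5: Ashgrove=32 Elkhorn=28 Hollowpine=31 → close Hollowpine (overflow 18)
  31÷2 = 15 each, +1 to first 1
Round 6: Ashgrove=48 Elkhorn=43 → close Ashgrove (overflow 33)
  48÷1 = 48 each, +1 to first 0

Closure order: Ironridge, Briarlake, Juniper, Greywater, Hollowpine, Ashgrove
Last habitat: Elkhorn with 91 animals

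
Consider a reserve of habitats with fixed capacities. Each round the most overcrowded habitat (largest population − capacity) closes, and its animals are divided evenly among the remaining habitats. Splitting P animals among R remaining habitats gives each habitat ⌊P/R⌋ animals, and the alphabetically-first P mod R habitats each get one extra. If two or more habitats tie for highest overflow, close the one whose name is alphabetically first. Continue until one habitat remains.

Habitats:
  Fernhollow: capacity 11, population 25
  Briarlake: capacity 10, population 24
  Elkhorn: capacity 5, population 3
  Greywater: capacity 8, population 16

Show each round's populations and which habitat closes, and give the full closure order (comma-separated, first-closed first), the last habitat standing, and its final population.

Round 1: Briarlake=24 Elkhorn=3 Fernhollow=25 Greywater=16 → close Briarlake (overflow 14)
  24÷3 = 8 each, +1 to first 0
Round 2: Elkhorn=11 Fernhollow=33 Greywater=24 → close Fernhollow (overflow 22)
  33÷2 = 16 each, +1 to first 1
Round 3: Elkhorn=28 Greywater=40 → close Greywater (overflow 32)
  40÷1 = 40 each, +1 to first 0

Closure order: Briarlake, Fernhollow, Greywater
Last habitat: Elkhorn with 68 animals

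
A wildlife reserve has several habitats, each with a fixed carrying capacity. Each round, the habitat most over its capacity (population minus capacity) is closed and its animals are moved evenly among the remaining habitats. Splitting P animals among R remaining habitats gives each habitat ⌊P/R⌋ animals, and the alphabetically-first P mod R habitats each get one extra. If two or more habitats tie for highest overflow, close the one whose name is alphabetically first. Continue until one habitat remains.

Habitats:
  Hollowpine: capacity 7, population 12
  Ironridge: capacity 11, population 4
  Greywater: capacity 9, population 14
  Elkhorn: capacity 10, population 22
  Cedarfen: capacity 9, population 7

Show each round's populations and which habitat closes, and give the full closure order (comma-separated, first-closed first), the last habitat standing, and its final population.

Round 1: Cedarfen=7 Elkhorn=22 Greywater=14 Hollowpine=12 Ironridge=4 → close Elkhorn (overflow 12)
  22÷4 = 5 each, +1 to first 2
Round 2: Cedarfen=13 Greywater=20 Hollowpine=17 Ironridge=9 → close Greywater (overflow 11)
  20÷3 = 6 each, +1 to first 2
Round 3: Cedarfen=20 Hollowpine=24 Ironridge=15 → close Hollowpine (overflow 17)
  24÷2 = 12 each, +1 to first 0
Round 4: Cedarfen=32 Ironridge=27 → close Cedarfen (overflow 23)
  32÷1 = 32 each, +1 to first 0

Closure order: Elkhorn, Greywater, Hollowpine, Cedarfen
Last habitat: Ironridge with 59 animals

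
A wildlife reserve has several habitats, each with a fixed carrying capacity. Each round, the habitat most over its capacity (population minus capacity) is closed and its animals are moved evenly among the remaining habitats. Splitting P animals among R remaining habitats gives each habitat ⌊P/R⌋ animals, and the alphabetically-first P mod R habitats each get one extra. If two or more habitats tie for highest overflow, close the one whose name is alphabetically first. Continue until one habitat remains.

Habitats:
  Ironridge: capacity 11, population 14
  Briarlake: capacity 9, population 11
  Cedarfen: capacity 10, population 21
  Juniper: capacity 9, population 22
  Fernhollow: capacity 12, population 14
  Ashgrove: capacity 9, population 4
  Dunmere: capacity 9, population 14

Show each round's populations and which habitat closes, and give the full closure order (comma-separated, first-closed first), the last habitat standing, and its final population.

Closure order: Juniper, Cedarfen, Dunmere, Briarlake, Fernhollow, Ironridge
Last habitat: Ashgrove with 100 animals

Round 1: Ashgrove=4 Briarlake=11 Cedarfen=21 Dunmere=14 Fernhollow=14 Ironridge=14 Juniper=22 → close Juniper (overflow 13)
  22÷6 = 3 each, +1 to first 4
Round 2: Ashgrove=8 Briarlake=15 Cedarfen=25 Dunmere=18 Fernhollow=17 Ironridge=17 → close Cedarfen (overflow 15)
  25÷5 = 5 each, +1 to first 0
Round 3: Ashgrove=13 Briarlake=20 Dunmere=23 Fernhollow=22 Ironridge=22 → close Dunmere (overflow 14)
  23÷4 = 5 each, +1 to first 3
Round 4: Ashgrove=19 Briarlake=26 Fernhollow=28 Ironridge=27 → close Briarlake (overflow 17)
  26÷3 = 8 each, +1 to first 2
Round 5: Ashgrove=28 Fernhollow=37 Ironridge=35 → close Fernhollow (overflow 25)
  37÷2 = 18 each, +1 to first 1
Round 6: Ashgrove=47 Ironridge=53 → close Ironridge (overflow 42)
  53÷1 = 53 each, +1 to first 0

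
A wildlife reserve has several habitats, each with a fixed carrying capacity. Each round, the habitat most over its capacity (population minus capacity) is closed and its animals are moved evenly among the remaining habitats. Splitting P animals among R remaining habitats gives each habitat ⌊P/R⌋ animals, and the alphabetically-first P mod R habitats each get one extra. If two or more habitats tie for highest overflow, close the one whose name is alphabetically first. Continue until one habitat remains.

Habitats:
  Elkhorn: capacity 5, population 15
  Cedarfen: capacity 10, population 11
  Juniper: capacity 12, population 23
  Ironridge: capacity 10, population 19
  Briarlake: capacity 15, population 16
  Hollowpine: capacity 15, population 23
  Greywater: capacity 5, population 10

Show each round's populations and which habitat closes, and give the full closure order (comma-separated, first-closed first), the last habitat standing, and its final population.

Round 1: Briarlake=16 Cedarfen=11 Elkhorn=15 Greywater=10 Hollowpine=23 Ironridge=19 Juniper=23 → close Juniper (overflow 11)
  23÷6 = 3 each, +1 to first 5
Round 2: Briarlake=20 Cedarfen=15 Elkhorn=19 Greywater=14 Hollowpine=27 Ironridge=22 → close Elkhorn (overflow 14)
  19÷5 = 3 each, +1 to first 4
Round 3: Briarlake=24 Cedarfen=19 Greywater=18 Hollowpine=31 Ironridge=25 → close Hollowpine (overflow 16)
  31÷4 = 7 each, +1 to first 3
Round 4: Briarlake=32 Cedarfen=27 Greywater=26 Ironridge=32 → close Ironridge (overflow 22)
  32÷3 = 10 each, +1 to first 2
Round 5: Briarlake=43 Cedarfen=38 Greywater=36 → close Greywater (overflow 31)
  36÷2 = 18 each, +1 to first 0
Round 6: Briarlake=61 Cedarfen=56 → close Briarlake (overflow 46)
  61÷1 = 61 each, +1 to first 0

Closure order: Juniper, Elkhorn, Hollowpine, Ironridge, Greywater, Briarlake
Last habitat: Cedarfen with 117 animals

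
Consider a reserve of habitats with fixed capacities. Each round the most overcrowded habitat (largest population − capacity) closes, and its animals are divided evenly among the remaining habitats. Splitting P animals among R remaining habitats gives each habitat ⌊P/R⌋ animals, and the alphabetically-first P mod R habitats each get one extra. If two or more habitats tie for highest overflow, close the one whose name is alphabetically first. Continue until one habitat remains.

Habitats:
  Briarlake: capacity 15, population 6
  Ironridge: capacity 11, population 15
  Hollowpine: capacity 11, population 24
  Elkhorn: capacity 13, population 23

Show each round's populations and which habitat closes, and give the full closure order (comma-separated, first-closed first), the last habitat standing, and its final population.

Round 1: Briarlake=6 Elkhorn=23 Hollowpine=24 Ironridge=15 → close Hollowpine (overflow 13)
  24÷3 = 8 each, +1 to first 0
Round 2: Briarlake=14 Elkhorn=31 Ironridge=23 → close Elkhorn (overflow 18)
  31÷2 = 15 each, +1 to first 1
Round 3: Briarlake=30 Ironridge=38 → close Ironridge (overflow 27)
  38÷1 = 38 each, +1 to first 0

Closure order: Hollowpine, Elkhorn, Ironridge
Last habitat: Briarlake with 68 animals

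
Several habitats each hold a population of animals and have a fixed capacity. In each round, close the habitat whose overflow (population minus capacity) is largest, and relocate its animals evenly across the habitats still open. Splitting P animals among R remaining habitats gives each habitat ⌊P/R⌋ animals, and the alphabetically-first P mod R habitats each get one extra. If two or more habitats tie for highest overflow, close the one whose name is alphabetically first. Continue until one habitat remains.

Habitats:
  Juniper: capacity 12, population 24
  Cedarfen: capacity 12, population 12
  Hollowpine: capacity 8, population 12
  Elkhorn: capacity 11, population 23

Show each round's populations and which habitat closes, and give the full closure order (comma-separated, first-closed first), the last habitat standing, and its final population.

Round 1: Cedarfen=12 Elkhorn=23 Hollowpine=12 Juniper=24 → close Elkhorn (overflow 12)
  23÷3 = 7 each, +1 to first 2
Round 2: Cedarfen=20 Hollowpine=20 Juniper=31 → close Juniper (overflow 19)
  31÷2 = 15 each, +1 to first 1
Round 3: Cedarfen=36 Hollowpine=35 → close Hollowpine (overflow 27)
  35÷1 = 35 each, +1 to first 0

Closure order: Elkhorn, Juniper, Hollowpine
Last habitat: Cedarfen with 71 animals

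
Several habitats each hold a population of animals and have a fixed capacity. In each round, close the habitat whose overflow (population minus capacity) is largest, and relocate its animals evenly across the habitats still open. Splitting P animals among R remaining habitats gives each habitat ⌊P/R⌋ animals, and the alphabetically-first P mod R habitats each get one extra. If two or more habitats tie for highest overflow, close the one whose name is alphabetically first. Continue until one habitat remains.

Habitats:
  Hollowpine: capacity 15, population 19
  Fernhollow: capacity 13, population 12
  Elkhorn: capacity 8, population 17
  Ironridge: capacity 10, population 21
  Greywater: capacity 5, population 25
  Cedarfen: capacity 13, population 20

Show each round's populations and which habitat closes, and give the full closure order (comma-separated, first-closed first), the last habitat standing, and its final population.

Round 1: Cedarfen=20 Elkhorn=17 Fernhollow=12 Greywater=25 Hollowpine=19 Ironridge=21 → close Greywater (overflow 20)
  25÷5 = 5 each, +1 to first 0
Round 2: Cedarfen=25 Elkhorn=22 Fernhollow=17 Hollowpine=24 Ironridge=26 → close Ironridge (overflow 16)
  26÷4 = 6 each, +1 to first 2
Round 3: Cedarfen=32 Elkhorn=29 Fernhollow=23 Hollowpine=30 → close Elkhorn (overflow 21)
  29÷3 = 9 each, +1 to first 2
Round 4: Cedarfen=42 Fernhollow=33 Hollowpine=39 → close Cedarfen (overflow 29)
  42÷2 = 21 each, +1 to first 0
Round 5: Fernhollow=54 Hollowpine=60 → close Hollowpine (overflow 45)
  60÷1 = 60 each, +1 to first 0

Closure order: Greywater, Ironridge, Elkhorn, Cedarfen, Hollowpine
Last habitat: Fernhollow with 114 animals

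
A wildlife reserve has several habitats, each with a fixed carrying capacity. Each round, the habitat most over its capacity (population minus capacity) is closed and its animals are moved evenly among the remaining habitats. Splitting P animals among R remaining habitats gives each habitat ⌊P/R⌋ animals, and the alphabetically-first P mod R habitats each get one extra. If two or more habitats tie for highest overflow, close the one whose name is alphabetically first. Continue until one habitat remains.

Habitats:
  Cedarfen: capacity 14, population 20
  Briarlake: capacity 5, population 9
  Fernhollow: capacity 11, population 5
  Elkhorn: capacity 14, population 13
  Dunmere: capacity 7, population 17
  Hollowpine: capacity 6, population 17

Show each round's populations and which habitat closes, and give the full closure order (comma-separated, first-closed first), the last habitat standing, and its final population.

Closure order: Hollowpine, Dunmere, Cedarfen, Briarlake, Elkhorn
Last habitat: Fernhollow with 81 animals

Round 1: Briarlake=9 Cedarfen=20 Dunmere=17 Elkhorn=13 Fernhollow=5 Hollowpine=17 → close Hollowpine (overflow 11)
  17÷5 = 3 each, +1 to first 2
Round 2: Briarlake=13 Cedarfen=24 Dunmere=20 Elkhorn=16 Fernhollow=8 → close Dunmere (overflow 13)
  20÷4 = 5 each, +1 to first 0
Round 3: Briarlake=18 Cedarfen=29 Elkhorn=21 Fernhollow=13 → close Cedarfen (overflow 15)
  29÷3 = 9 each, +1 to first 2
Round 4: Briarlake=28 Elkhorn=31 Fernhollow=22 → close Briarlake (overflow 23)
  28÷2 = 14 each, +1 to first 0
Round 5: Elkhorn=45 Fernhollow=36 → close Elkhorn (overflow 31)
  45÷1 = 45 each, +1 to first 0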